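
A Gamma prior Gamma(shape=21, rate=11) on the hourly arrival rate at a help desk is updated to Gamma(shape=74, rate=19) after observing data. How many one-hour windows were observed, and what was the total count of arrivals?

n = 8 one-hour windows with total 53 arrivals

Gamma–Poisson conjugacy: posterior shape = α + Σxᵢ, posterior rate = β + n.
Matching: Σxᵢ = 74 − 21 = 53 and n = 19 − 11 = 8.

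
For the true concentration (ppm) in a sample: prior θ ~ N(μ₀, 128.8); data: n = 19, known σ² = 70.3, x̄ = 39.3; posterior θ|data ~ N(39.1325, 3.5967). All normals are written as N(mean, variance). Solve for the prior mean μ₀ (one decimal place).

μ₀ = 33.3

With known observation variance, the Normal–Normal posterior has precision τ_n = τ₀ + n/σ² and mean μ_n = (τ₀μ₀ + (n/σ²)x̄)/τ_n.
Here τ₀ = 1/128.8 = 0.007764 and τ_data = 19/70.3 = 0.270270, so τ_n = 0.278034.
Rearranging for μ₀: μ₀ = (μ_n·τ_n − τ_data·x̄)/τ₀ = (39.1325·0.278034 − 0.270270·39.3) / 0.007764 = 0.258555/0.007764 ≈ 33.3.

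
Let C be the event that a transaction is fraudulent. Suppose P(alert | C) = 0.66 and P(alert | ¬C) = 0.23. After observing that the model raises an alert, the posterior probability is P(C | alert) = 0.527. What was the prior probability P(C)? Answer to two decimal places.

P(C) = 0.28

Bayes' rule in odds form gives O(C|E) = O(C)·[P(E|C)/P(E|¬C)], hence O(C) = O(C|E)/LR.
Posterior odds = 0.527/(1−0.527) = 1.1142. LR = 0.66/0.23 = 2.8696.
Prior odds = 1.1142/2.8696 = 0.3883, so P(C) = 0.3883/(1+0.3883) ≈ 0.28.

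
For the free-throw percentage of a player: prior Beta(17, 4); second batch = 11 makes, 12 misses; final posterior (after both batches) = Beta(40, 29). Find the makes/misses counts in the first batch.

Sequential conjugate updates are equivalent to a single update on the pooled data, so total successes = posterior α − prior α and total failures = posterior β − prior β.
Total across both batches: 40−17=23 makes, 29−4=25 misses.
Subtract the second batch: 23−11=12 makes and 25−12=13 misses.

12 makes and 13 misses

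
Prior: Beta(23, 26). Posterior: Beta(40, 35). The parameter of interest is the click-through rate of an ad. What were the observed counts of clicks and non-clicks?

A Beta(α, β) prior with s successes and f failures in binomial data gives a Beta(α+s, β+f) posterior.
Match parameters: s=40−23=17, f=35−26=9.

17 clicks and 9 non-clicks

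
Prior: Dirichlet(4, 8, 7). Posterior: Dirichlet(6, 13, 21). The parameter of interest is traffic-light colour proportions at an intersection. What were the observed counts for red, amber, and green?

counts (2, 5, 14)

For a Dirichlet(α) prior with multinomial counts c, the posterior is Dirichlet(α + c) componentwise.
Counts are posterior − prior componentwise: 6−4=2, 13−8=5, 21−7=14.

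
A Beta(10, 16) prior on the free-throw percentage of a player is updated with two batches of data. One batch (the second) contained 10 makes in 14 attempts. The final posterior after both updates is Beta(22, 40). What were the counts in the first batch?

Sequential conjugate updates are equivalent to a single update on the pooled data, so total successes = posterior α − prior α and total failures = posterior β − prior β.
Total across both batches: 22−10=12 makes, 40−16=24 misses.
Subtract the second batch: 12−10=2 makes and 24−4=20 misses.

2 makes and 20 misses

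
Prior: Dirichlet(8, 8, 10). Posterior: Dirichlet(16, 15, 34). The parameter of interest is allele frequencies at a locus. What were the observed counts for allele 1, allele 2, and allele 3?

counts (8, 7, 24)

For a Dirichlet(α) prior with multinomial counts c, the posterior is Dirichlet(α + c) componentwise.
Counts are posterior − prior componentwise: 16−8=8, 15−8=7, 34−10=24.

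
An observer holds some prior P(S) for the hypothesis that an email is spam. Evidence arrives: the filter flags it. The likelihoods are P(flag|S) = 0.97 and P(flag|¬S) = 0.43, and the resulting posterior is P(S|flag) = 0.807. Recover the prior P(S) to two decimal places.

P(S) = 0.65

In odds form, posterior odds = prior odds × likelihood ratio, so prior odds = posterior odds ÷ LR.
Posterior odds = 0.807/(1−0.807) = 4.1813. LR = 0.97/0.43 = 2.2558.
Prior odds = 4.1813/2.2558 = 1.8536, so P(S) = 1.8536/(1+1.8536) ≈ 0.65.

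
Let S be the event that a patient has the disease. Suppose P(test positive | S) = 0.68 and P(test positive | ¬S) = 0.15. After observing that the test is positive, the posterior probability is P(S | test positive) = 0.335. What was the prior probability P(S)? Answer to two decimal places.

Bayes' rule in odds form gives O(S|E) = O(S)·[P(E|S)/P(E|¬S)], hence O(S) = O(S|E)/LR.
Posterior odds = 0.335/(1−0.335) = 0.5038. LR = 0.68/0.15 = 4.5333.
Prior odds = 0.5038/4.5333 = 0.1111, so P(S) = 0.1111/(1+0.1111) ≈ 0.10.

P(S) = 0.10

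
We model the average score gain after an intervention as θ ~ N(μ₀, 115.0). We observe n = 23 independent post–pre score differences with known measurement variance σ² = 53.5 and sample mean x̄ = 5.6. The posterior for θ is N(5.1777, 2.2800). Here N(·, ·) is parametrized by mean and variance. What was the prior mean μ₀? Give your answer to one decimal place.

The posterior mean is a precision-weighted average: μ_n = (τ₀μ₀ + τ_data·x̄)/(τ₀+τ_data), with τ₀=1/σ₀² and τ_data=n/σ².
Here τ₀ = 1/115.0 = 0.008696 and τ_data = 23/53.5 = 0.429907, so τ_n = 0.438603.
Rearranging for μ₀: μ₀ = (μ_n·τ_n − τ_data·x̄)/τ₀ = (5.1777·0.438603 − 0.429907·5.6) / 0.008696 = -0.136524/0.008696 ≈ -15.7.

μ₀ = -15.7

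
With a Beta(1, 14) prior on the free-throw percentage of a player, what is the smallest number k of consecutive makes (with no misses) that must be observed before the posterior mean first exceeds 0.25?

k = 4

After k makes and 0 misses the posterior is Beta(1+k, 14), with mean (1+k)/(1+14+k).
Set (1+k)/(15+k) > 0.25 and solve: k > (0.25·15 − 1)/(1 − 0.25) = 3.667.
The smallest integer exceeding 3.667 is 4.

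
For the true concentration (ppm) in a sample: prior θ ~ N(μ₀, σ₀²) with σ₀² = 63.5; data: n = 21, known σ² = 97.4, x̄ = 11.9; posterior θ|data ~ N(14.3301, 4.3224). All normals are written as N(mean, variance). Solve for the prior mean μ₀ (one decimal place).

With known observation variance, the Normal–Normal posterior has precision τ_n = τ₀ + n/σ² and mean μ_n = (τ₀μ₀ + (n/σ²)x̄)/τ_n.
Here τ₀ = 1/63.5 = 0.015748 and τ_data = 21/97.4 = 0.215606, so τ_n = 0.231354.
Rearranging for μ₀: μ₀ = (μ_n·τ_n − τ_data·x̄)/τ₀ = (14.3301·0.231354 − 0.215606·11.9) / 0.015748 = 0.749615/0.015748 ≈ 47.6.

μ₀ = 47.6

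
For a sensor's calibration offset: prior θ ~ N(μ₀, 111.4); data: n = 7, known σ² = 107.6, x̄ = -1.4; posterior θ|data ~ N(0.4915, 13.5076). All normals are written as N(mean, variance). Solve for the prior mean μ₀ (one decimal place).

μ₀ = 14.2

The posterior mean is a precision-weighted average: μ_n = (τ₀μ₀ + τ_data·x̄)/(τ₀+τ_data), with τ₀=1/σ₀² and τ_data=n/σ².
Here τ₀ = 1/111.4 = 0.008977 and τ_data = 7/107.6 = 0.065056, so τ_n = 0.074033.
Rearranging for μ₀: μ₀ = (μ_n·τ_n − τ_data·x̄)/τ₀ = (0.4915·0.074033 − 0.065056·-1.4) / 0.008977 = 0.127466/0.008977 ≈ 14.2.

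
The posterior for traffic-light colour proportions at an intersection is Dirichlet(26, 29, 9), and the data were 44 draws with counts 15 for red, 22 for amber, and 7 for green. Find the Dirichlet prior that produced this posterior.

Dirichlet(11, 7, 2)

For a Dirichlet(α) prior with multinomial counts c, the posterior is Dirichlet(α + c) componentwise.
Subtract each count from the matching posterior parameter: 26−15=11, 29−22=7, 9−7=2.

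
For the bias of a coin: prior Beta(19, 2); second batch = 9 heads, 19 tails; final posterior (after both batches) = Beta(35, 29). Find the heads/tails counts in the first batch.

Sequential conjugate updates are equivalent to a single update on the pooled data, so total successes = posterior α − prior α and total failures = posterior β − prior β.
Total across both batches: 35−19=16 heads, 29−2=27 tails.
Subtract the second batch: 16−9=7 heads and 27−19=8 tails.

7 heads and 8 tails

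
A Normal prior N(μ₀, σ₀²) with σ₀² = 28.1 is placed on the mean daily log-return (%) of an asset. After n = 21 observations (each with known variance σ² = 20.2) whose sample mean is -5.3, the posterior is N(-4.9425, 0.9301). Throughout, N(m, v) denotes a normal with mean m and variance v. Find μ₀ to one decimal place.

μ₀ = 5.5

The posterior mean is a precision-weighted average: μ_n = (τ₀μ₀ + τ_data·x̄)/(τ₀+τ_data), with τ₀=1/σ₀² and τ_data=n/σ².
Here τ₀ = 1/28.1 = 0.035587 and τ_data = 21/20.2 = 1.039604, so τ_n = 1.075191.
Rearranging for μ₀: μ₀ = (μ_n·τ_n − τ_data·x̄)/τ₀ = (-4.9425·1.075191 − 1.039604·-5.3) / 0.035587 = 0.195770/0.035587 ≈ 5.5.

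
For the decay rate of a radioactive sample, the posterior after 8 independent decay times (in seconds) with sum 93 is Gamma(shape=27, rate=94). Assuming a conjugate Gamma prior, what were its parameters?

Gamma(shape=19, rate=1)

Gamma–exponential conjugacy: posterior shape = α + n, posterior rate = β + Σtᵢ.
So α = 27 − 8 = 19 and β = 94 − 93 = 1.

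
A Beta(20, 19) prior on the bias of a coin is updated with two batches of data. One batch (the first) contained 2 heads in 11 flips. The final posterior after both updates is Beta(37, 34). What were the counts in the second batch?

15 heads and 6 tails

Sequential conjugate updates are equivalent to a single update on the pooled data, so total successes = posterior α − prior α and total failures = posterior β − prior β.
Total across both batches: 37−20=17 heads, 34−19=15 tails.
Subtract the first batch: 17−2=15 heads and 15−9=6 tails.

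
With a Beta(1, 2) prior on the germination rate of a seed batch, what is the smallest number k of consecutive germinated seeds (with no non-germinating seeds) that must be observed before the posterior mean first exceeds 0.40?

k = 1

After k germinated seeds and 0 non-germinating seeds the posterior is Beta(1+k, 2), with mean (1+k)/(1+2+k).
Set (1+k)/(3+k) > 0.40 and solve: k > (0.40·3 − 1)/(1 − 0.40) = 0.333.
The smallest integer exceeding 0.333 is 1.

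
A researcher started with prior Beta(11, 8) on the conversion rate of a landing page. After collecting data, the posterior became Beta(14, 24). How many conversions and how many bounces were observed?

3 conversions and 16 bounces

A Beta(a, b) prior with s successes and f failures in binomial data gives a Beta(a+s, b+f) posterior.
So s = 14 − 11 = 3 and f = 24 − 8 = 16.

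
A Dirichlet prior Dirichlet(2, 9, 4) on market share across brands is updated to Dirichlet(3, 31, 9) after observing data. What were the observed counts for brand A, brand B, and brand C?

counts (1, 22, 5)

For a Dirichlet(α) prior with multinomial counts c, the posterior is Dirichlet(α + c) componentwise.
Counts are posterior − prior componentwise: 3−2=1, 31−9=22, 9−4=5.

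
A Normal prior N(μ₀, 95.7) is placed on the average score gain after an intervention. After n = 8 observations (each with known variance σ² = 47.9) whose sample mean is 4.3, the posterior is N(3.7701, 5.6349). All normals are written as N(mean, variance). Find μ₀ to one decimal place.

With known observation variance, the Normal–Normal posterior has precision τ_n = τ₀ + n/σ² and mean μ_n = (τ₀μ₀ + (n/σ²)x̄)/τ_n.
Here τ₀ = 1/95.7 = 0.010449 and τ_data = 8/47.9 = 0.167015, so τ_n = 0.177464.
Rearranging for μ₀: μ₀ = (μ_n·τ_n − τ_data·x̄)/τ₀ = (3.7701·0.177464 − 0.167015·4.3) / 0.010449 = -0.049107/0.010449 ≈ -4.7.

μ₀ = -4.7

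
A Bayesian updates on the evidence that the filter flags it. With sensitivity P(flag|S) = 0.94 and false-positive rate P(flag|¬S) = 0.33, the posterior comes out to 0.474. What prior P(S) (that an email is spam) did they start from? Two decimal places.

In odds form, posterior odds = prior odds × likelihood ratio, so prior odds = posterior odds ÷ LR.
Posterior odds = 0.474/(1−0.474) = 0.9011. LR = 0.94/0.33 = 2.8485.
Prior odds = 0.9011/2.8485 = 0.3163, so P(S) = 0.3163/(1+0.3163) ≈ 0.24.

P(S) = 0.24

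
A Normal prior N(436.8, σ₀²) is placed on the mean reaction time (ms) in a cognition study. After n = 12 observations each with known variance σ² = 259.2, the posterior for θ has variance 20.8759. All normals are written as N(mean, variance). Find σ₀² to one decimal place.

Posterior precision equals prior precision plus data precision: 1/σ_n² = 1/σ₀² + n/σ².
So 1/σ₀² = 1/20.8759 − 12/259.2 = 0.047902 − 0.046296 = 0.001606.
Hence σ₀² = 1/0.001606 ≈ 622.7.

σ₀² = 622.7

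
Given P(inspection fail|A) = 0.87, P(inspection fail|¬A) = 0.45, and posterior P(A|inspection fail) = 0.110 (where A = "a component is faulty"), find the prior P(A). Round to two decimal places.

In odds form, posterior odds = prior odds × likelihood ratio, so prior odds = posterior odds ÷ LR.
Posterior odds = 0.110/(1−0.110) = 0.1236. LR = 0.87/0.45 = 1.9333.
Prior odds = 0.1236/1.9333 = 0.0639, so P(A) = 0.0639/(1+0.0639) ≈ 0.06.

P(A) = 0.06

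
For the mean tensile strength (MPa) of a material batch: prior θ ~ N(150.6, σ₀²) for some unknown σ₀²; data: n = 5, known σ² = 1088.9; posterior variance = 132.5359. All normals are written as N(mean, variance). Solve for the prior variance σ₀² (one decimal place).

σ₀² = 338.6

Posterior precision equals prior precision plus data precision: 1/σ_n² = 1/σ₀² + n/σ².
So 1/σ₀² = 1/132.5359 − 5/1088.9 = 0.007545 − 0.004592 = 0.002953.
Hence σ₀² = 1/0.002953 ≈ 338.6.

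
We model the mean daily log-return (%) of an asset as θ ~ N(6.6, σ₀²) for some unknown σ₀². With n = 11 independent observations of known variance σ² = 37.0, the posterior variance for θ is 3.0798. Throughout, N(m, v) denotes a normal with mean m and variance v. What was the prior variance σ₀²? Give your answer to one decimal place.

For the Normal–Normal model with known σ², precisions add: τ_n = τ₀ + n/σ².
So 1/σ₀² = 1/3.0798 − 11/37.0 = 0.324696 − 0.297297 = 0.027399.
Hence σ₀² = 1/0.027399 ≈ 36.5.

σ₀² = 36.5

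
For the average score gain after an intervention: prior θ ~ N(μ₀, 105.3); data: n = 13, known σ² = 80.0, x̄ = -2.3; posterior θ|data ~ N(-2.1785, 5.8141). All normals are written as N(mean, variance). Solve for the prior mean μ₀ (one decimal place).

The posterior mean is a precision-weighted average: μ_n = (τ₀μ₀ + τ_data·x̄)/(τ₀+τ_data), with τ₀=1/σ₀² and τ_data=n/σ².
Here τ₀ = 1/105.3 = 0.009497 and τ_data = 13/80.0 = 0.162500, so τ_n = 0.171997.
Rearranging for μ₀: μ₀ = (μ_n·τ_n − τ_data·x̄)/τ₀ = (-2.1785·0.171997 − 0.162500·-2.3) / 0.009497 = -0.000945/0.009497 ≈ -0.1.

μ₀ = -0.1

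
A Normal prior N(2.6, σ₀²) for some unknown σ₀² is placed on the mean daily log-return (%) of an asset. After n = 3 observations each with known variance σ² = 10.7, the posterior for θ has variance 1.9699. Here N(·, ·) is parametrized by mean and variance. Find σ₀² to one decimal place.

Posterior precision equals prior precision plus data precision: 1/σ_n² = 1/σ₀² + n/σ².
So 1/σ₀² = 1/1.9699 − 3/10.7 = 0.507640 − 0.280374 = 0.227266.
Hence σ₀² = 1/0.227266 ≈ 4.4.

σ₀² = 4.4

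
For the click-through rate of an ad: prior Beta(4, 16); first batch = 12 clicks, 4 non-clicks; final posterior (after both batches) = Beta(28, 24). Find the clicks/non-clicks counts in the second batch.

12 clicks and 4 non-clicks

Sequential conjugate updates are equivalent to a single update on the pooled data, so total successes = posterior α − prior α and total failures = posterior β − prior β.
Total across both batches: 28−4=24 clicks, 24−16=8 non-clicks.
Subtract the first batch: 24−12=12 clicks and 8−4=4 non-clicks.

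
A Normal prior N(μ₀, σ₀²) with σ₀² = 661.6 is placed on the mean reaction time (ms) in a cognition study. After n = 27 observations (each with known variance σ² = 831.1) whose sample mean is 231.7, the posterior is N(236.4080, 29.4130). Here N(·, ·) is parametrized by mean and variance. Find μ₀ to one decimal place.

With known observation variance, the Normal–Normal posterior has precision τ_n = τ₀ + n/σ² and mean μ_n = (τ₀μ₀ + (n/σ²)x̄)/τ_n.
Here τ₀ = 1/661.6 = 0.001511 and τ_data = 27/831.1 = 0.032487, so τ_n = 0.033998.
Rearranging for μ₀: μ₀ = (μ_n·τ_n − τ_data·x̄)/τ₀ = (236.4080·0.033998 − 0.032487·231.7) / 0.001511 = 0.510161/0.001511 ≈ 337.6.

μ₀ = 337.6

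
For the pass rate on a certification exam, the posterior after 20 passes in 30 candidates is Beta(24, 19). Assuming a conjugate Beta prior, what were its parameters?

Under Beta–binomial conjugacy the posterior parameters are (α+s, β+f).
So α = 24 − 20 = 4 and β = 19 − 10 = 9.

Beta(4, 9)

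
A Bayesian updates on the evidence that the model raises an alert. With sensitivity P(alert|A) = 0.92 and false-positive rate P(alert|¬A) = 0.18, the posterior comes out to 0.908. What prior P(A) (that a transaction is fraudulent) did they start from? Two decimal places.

Bayes' rule in odds form gives O(A|E) = O(A)·[P(E|A)/P(E|¬A)], hence O(A) = O(A|E)/LR.
Posterior odds = 0.908/(1−0.908) = 9.8696. LR = 0.92/0.18 = 5.1111.
Prior odds = 9.8696/5.1111 = 1.9310, so P(A) = 1.9310/(1+1.9310) ≈ 0.66.

P(A) = 0.66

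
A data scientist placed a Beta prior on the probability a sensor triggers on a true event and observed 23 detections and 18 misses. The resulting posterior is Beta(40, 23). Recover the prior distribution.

Beta(17, 5)

Under Beta–binomial conjugacy the posterior parameters are (α+s, β+f).
Subtract the data counts: 40−23=17, 23−18=5.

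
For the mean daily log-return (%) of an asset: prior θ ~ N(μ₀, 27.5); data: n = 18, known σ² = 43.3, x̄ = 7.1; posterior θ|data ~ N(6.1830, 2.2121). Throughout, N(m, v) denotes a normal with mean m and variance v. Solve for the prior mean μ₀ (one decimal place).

μ₀ = -4.3

With known observation variance, the Normal–Normal posterior has precision τ_n = τ₀ + n/σ² and mean μ_n = (τ₀μ₀ + (n/σ²)x̄)/τ_n.
Here τ₀ = 1/27.5 = 0.036364 and τ_data = 18/43.3 = 0.415704, so τ_n = 0.452068.
Rearranging for μ₀: μ₀ = (μ_n·τ_n − τ_data·x̄)/τ₀ = (6.1830·0.452068 − 0.415704·7.1) / 0.036364 = -0.156362/0.036364 ≈ -4.3.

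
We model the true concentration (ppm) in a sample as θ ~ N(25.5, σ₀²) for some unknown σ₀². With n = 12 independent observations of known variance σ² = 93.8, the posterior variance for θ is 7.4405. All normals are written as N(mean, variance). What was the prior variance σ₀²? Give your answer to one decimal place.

For the Normal–Normal model with known σ², precisions add: τ_n = τ₀ + n/σ².
So 1/σ₀² = 1/7.4405 − 12/93.8 = 0.134400 − 0.127932 = 0.006468.
Hence σ₀² = 1/0.006468 ≈ 154.6.

σ₀² = 154.6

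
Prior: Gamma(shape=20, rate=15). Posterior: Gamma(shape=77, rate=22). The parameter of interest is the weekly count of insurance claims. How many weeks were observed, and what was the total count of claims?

Gamma–Poisson conjugacy: posterior shape = α + Σxᵢ, posterior rate = β + n.
Matching: Σxᵢ = 77 − 20 = 57 and n = 22 − 15 = 7.

n = 7 weeks with total 57 claims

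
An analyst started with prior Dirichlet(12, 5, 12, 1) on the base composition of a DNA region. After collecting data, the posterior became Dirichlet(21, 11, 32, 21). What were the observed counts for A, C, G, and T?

For a Dirichlet(α) prior with multinomial counts c, the posterior is Dirichlet(α + c) componentwise.
Counts are posterior − prior componentwise: 21−12=9, 11−5=6, 32−12=20, 21−1=20.

counts (9, 6, 20, 20)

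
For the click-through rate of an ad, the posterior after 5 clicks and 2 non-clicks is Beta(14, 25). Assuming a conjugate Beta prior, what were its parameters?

Under Beta–binomial conjugacy the posterior parameters are (a+s, b+f).
So a = 14 − 5 = 9 and b = 25 − 2 = 23.

Beta(9, 23)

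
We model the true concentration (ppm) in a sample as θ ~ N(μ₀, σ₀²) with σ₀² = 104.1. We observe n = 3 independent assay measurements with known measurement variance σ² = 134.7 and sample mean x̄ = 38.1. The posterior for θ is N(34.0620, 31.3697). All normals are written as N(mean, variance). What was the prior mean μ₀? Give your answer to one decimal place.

The posterior mean is a precision-weighted average: μ_n = (τ₀μ₀ + τ_data·x̄)/(τ₀+τ_data), with τ₀=1/σ₀² and τ_data=n/σ².
Here τ₀ = 1/104.1 = 0.009606 and τ_data = 3/134.7 = 0.022272, so τ_n = 0.031878.
Rearranging for μ₀: μ₀ = (μ_n·τ_n − τ_data·x̄)/τ₀ = (34.0620·0.031878 − 0.022272·38.1) / 0.009606 = 0.237265/0.009606 ≈ 24.7.

μ₀ = 24.7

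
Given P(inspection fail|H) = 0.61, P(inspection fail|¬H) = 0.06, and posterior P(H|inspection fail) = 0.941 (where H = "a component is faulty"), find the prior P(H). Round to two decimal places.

P(H) = 0.61

Bayes' rule in odds form gives O(H|E) = O(H)·[P(E|H)/P(E|¬H)], hence O(H) = O(H|E)/LR.
Posterior odds = 0.941/(1−0.941) = 15.9492. LR = 0.61/0.06 = 10.1667.
Prior odds = 15.9492/10.1667 = 1.5688, so P(H) = 1.5688/(1+1.5688) ≈ 0.61.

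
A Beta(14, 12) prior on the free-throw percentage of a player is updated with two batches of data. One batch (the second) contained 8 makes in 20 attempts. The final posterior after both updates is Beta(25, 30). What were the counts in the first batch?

3 makes and 6 misses

Sequential conjugate updates are equivalent to a single update on the pooled data, so total successes = posterior α − prior α and total failures = posterior β − prior β.
Total across both batches: 25−14=11 makes, 30−12=18 misses.
Subtract the second batch: 11−8=3 makes and 18−12=6 misses.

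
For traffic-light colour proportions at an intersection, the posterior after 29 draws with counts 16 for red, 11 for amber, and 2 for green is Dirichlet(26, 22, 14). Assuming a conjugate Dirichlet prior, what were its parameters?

For a Dirichlet(α) prior with multinomial counts c, the posterior is Dirichlet(α + c) componentwise.
Subtract each count from the matching posterior parameter: 26−16=10, 22−11=11, 14−2=12.

Dirichlet(10, 11, 12)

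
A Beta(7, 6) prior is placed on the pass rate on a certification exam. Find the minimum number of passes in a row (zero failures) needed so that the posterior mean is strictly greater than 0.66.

k = 5

After k passes and 0 failures the posterior is Beta(7+k, 6), with mean (7+k)/(7+6+k).
Set (7+k)/(13+k) > 0.66 and solve: k > (0.66·13 − 7)/(1 − 0.66) = 4.647.
The smallest integer exceeding 4.647 is 5, and checking k=5: (12)/(18) = 0.6667 > 0.66.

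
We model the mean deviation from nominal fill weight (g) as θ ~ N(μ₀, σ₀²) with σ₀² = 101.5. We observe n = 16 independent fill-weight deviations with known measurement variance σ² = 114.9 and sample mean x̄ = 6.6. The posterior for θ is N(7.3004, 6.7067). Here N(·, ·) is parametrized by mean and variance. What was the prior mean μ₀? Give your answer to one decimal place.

The posterior mean is a precision-weighted average: μ_n = (τ₀μ₀ + τ_data·x̄)/(τ₀+τ_data), with τ₀=1/σ₀² and τ_data=n/σ².
Here τ₀ = 1/101.5 = 0.009852 and τ_data = 16/114.9 = 0.139252, so τ_n = 0.149104.
Rearranging for μ₀: μ₀ = (μ_n·τ_n − τ_data·x̄)/τ₀ = (7.3004·0.149104 − 0.139252·6.6) / 0.009852 = 0.169456/0.009852 ≈ 17.2.

μ₀ = 17.2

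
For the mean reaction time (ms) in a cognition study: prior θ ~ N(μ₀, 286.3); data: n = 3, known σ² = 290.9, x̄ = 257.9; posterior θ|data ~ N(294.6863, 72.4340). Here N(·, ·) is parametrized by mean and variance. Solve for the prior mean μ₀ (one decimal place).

μ₀ = 403.3

With known observation variance, the Normal–Normal posterior has precision τ_n = τ₀ + n/σ² and mean μ_n = (τ₀μ₀ + (n/σ²)x̄)/τ_n.
Here τ₀ = 1/286.3 = 0.003493 and τ_data = 3/290.9 = 0.010313, so τ_n = 0.013806.
Rearranging for μ₀: μ₀ = (μ_n·τ_n − τ_data·x̄)/τ₀ = (294.6863·0.013806 − 0.010313·257.9) / 0.003493 = 1.408716/0.003493 ≈ 403.3.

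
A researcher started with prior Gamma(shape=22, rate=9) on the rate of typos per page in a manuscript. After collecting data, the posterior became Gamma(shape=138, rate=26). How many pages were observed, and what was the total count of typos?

Gamma–Poisson conjugacy: posterior shape = α + Σxᵢ, posterior rate = β + n.
Matching: Σxᵢ = 138 − 22 = 116 and n = 26 − 9 = 17.

n = 17 pages with total 116 typos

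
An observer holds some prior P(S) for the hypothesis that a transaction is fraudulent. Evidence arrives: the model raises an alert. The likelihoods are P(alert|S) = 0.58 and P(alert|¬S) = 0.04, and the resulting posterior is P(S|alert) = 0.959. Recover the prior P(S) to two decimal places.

In odds form, posterior odds = prior odds × likelihood ratio, so prior odds = posterior odds ÷ LR.
Posterior odds = 0.959/(1−0.959) = 23.3902. LR = 0.58/0.04 = 14.5000.
Prior odds = 23.3902/14.5000 = 1.6131, so P(S) = 1.6131/(1+1.6131) ≈ 0.62.

P(S) = 0.62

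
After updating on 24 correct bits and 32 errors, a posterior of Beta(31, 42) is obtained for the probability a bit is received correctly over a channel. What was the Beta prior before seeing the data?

Beta(7, 10)

Beta is conjugate to the binomial likelihood: posterior = Beta(α+s, β+f).
So α = 31 − 24 = 7 and β = 42 − 32 = 10.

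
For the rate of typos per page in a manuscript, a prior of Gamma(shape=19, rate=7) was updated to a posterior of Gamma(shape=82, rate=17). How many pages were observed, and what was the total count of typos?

A Gamma(α, β) prior (rate parametrization) on a Poisson rate with n observations summing to S gives posterior Gamma(α+S, β+n).
Matching: Σxᵢ = 82 − 19 = 63 and n = 17 − 7 = 10.

n = 10 pages with total 63 typos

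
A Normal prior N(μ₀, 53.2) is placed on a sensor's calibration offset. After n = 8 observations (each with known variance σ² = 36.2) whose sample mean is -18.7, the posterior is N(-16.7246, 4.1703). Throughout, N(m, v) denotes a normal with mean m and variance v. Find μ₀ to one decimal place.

With known observation variance, the Normal–Normal posterior has precision τ_n = τ₀ + n/σ² and mean μ_n = (τ₀μ₀ + (n/σ²)x̄)/τ_n.
Here τ₀ = 1/53.2 = 0.018797 and τ_data = 8/36.2 = 0.220994, so τ_n = 0.239791.
Rearranging for μ₀: μ₀ = (μ_n·τ_n − τ_data·x̄)/τ₀ = (-16.7246·0.239791 − 0.220994·-18.7) / 0.018797 = 0.122179/0.018797 ≈ 6.5.

μ₀ = 6.5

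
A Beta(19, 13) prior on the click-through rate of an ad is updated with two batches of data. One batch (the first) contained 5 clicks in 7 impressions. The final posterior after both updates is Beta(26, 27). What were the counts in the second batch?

2 clicks and 12 non-clicks

Sequential conjugate updates are equivalent to a single update on the pooled data, so total successes = posterior α − prior α and total failures = posterior β − prior β.
Total across both batches: 26−19=7 clicks, 27−13=14 non-clicks.
Subtract the first batch: 7−5=2 clicks and 14−2=12 non-clicks.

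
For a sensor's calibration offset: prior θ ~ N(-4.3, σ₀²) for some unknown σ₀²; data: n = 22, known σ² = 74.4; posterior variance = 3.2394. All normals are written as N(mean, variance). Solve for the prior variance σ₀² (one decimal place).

σ₀² = 76.9

For the Normal–Normal model with known σ², precisions add: τ_n = τ₀ + n/σ².
So 1/σ₀² = 1/3.2394 − 22/74.4 = 0.308699 − 0.295699 = 0.013000.
Hence σ₀² = 1/0.013000 ≈ 76.9.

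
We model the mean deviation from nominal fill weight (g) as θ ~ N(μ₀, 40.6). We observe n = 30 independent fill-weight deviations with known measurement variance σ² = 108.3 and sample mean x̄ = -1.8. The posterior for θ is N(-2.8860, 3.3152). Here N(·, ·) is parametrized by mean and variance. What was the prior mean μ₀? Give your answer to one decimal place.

The posterior mean is a precision-weighted average: μ_n = (τ₀μ₀ + τ_data·x̄)/(τ₀+τ_data), with τ₀=1/σ₀² and τ_data=n/σ².
Here τ₀ = 1/40.6 = 0.024631 and τ_data = 30/108.3 = 0.277008, so τ_n = 0.301639.
Rearranging for μ₀: μ₀ = (μ_n·τ_n − τ_data·x̄)/τ₀ = (-2.8860·0.301639 − 0.277008·-1.8) / 0.024631 = -0.371916/0.024631 ≈ -15.1.

μ₀ = -15.1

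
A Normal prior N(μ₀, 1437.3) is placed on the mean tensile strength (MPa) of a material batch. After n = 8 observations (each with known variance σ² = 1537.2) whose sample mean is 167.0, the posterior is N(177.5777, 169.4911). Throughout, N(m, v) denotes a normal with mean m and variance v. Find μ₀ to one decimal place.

μ₀ = 256.7

The posterior mean is a precision-weighted average: μ_n = (τ₀μ₀ + τ_data·x̄)/(τ₀+τ_data), with τ₀=1/σ₀² and τ_data=n/σ².
Here τ₀ = 1/1437.3 = 0.000696 and τ_data = 8/1537.2 = 0.005204, so τ_n = 0.005900.
Rearranging for μ₀: μ₀ = (μ_n·τ_n − τ_data·x̄)/τ₀ = (177.5777·0.005900 − 0.005204·167.0) / 0.000696 = 0.178640/0.000696 ≈ 256.7.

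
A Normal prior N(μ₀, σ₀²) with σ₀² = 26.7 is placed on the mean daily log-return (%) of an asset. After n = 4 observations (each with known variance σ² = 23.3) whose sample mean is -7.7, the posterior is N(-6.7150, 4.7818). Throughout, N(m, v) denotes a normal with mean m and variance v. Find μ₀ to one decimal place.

With known observation variance, the Normal–Normal posterior has precision τ_n = τ₀ + n/σ² and mean μ_n = (τ₀μ₀ + (n/σ²)x̄)/τ_n.
Here τ₀ = 1/26.7 = 0.037453 and τ_data = 4/23.3 = 0.171674, so τ_n = 0.209127.
Rearranging for μ₀: μ₀ = (μ_n·τ_n − τ_data·x̄)/τ₀ = (-6.7150·0.209127 − 0.171674·-7.7) / 0.037453 = -0.082398/0.037453 ≈ -2.2.

μ₀ = -2.2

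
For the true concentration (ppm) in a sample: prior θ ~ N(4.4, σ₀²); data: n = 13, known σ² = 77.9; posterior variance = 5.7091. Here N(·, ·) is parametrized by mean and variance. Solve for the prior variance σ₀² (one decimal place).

σ₀² = 120.8

Posterior precision equals prior precision plus data precision: 1/σ_n² = 1/σ₀² + n/σ².
So 1/σ₀² = 1/5.7091 − 13/77.9 = 0.175159 − 0.166881 = 0.008278.
Hence σ₀² = 1/0.008278 ≈ 120.8.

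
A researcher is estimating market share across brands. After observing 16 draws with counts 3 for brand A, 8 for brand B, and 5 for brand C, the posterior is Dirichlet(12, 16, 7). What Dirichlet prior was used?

Dirichlet(9, 8, 2)

For a Dirichlet(α) prior with multinomial counts c, the posterior is Dirichlet(α + c) componentwise.
Subtract each count from the matching posterior parameter: 12−3=9, 16−8=8, 7−5=2.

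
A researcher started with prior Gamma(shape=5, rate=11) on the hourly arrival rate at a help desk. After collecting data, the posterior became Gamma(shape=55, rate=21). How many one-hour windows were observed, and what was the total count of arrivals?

Gamma–Poisson conjugacy: posterior shape = α + Σxᵢ, posterior rate = β + n.
Matching: Σxᵢ = 55 − 5 = 50 and n = 21 − 11 = 10.

n = 10 one-hour windows with total 50 arrivals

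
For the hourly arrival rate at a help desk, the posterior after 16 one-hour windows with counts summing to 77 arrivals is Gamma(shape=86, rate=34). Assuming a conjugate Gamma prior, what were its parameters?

Gamma–Poisson conjugacy: posterior shape = α + Σxᵢ, posterior rate = β + n.
So α = 86 − 77 = 9 and β = 34 − 16 = 18.

Gamma(shape=9, rate=18)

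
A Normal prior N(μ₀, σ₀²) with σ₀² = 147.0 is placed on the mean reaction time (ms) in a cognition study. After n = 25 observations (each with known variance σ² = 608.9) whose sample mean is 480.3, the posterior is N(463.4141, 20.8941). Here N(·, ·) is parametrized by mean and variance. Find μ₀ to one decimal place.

μ₀ = 361.5

With known observation variance, the Normal–Normal posterior has precision τ_n = τ₀ + n/σ² and mean μ_n = (τ₀μ₀ + (n/σ²)x̄)/τ_n.
Here τ₀ = 1/147.0 = 0.006803 and τ_data = 25/608.9 = 0.041058, so τ_n = 0.047861.
Rearranging for μ₀: μ₀ = (μ_n·τ_n − τ_data·x̄)/τ₀ = (463.4141·0.047861 − 0.041058·480.3) / 0.006803 = 2.459305/0.006803 ≈ 361.5.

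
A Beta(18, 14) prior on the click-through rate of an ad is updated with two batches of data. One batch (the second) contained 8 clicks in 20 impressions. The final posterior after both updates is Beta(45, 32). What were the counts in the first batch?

19 clicks and 6 non-clicks

Because Beta–binomial updating is additive in the counts, the combined data contributed (α_post−α_prior, β_post−β_prior) successes and failures.
Total across both batches: 45−18=27 clicks, 32−14=18 non-clicks.
Subtract the second batch: 27−8=19 clicks and 18−12=6 non-clicks.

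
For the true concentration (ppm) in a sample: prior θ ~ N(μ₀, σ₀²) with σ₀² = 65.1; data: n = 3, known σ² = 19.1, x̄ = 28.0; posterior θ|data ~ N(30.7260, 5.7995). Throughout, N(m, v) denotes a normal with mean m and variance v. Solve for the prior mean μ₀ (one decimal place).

μ₀ = 58.6

The posterior mean is a precision-weighted average: μ_n = (τ₀μ₀ + τ_data·x̄)/(τ₀+τ_data), with τ₀=1/σ₀² and τ_data=n/σ².
Here τ₀ = 1/65.1 = 0.015361 and τ_data = 3/19.1 = 0.157068, so τ_n = 0.172429.
Rearranging for μ₀: μ₀ = (μ_n·τ_n − τ_data·x̄)/τ₀ = (30.7260·0.172429 − 0.157068·28.0) / 0.015361 = 0.900149/0.015361 ≈ 58.6.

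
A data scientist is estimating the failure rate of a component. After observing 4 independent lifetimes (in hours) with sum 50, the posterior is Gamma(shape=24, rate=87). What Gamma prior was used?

Gamma–exponential conjugacy: posterior shape = α + n, posterior rate = β + Σtᵢ.
So α = 24 − 4 = 20 and β = 87 − 50 = 37.

Gamma(shape=20, rate=37)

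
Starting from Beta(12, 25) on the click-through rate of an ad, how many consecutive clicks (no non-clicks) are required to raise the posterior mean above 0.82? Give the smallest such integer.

k = 102

After k clicks and 0 non-clicks the posterior is Beta(12+k, 25), with mean (12+k)/(12+25+k).
Set (12+k)/(37+k) > 0.82 and solve: k > (0.82·37 − 12)/(1 − 0.82) = 101.889.
The smallest integer exceeding 101.889 is 102.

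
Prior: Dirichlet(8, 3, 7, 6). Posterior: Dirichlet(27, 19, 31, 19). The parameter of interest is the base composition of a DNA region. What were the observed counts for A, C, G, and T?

counts (19, 16, 24, 13)

For a Dirichlet(α) prior with multinomial counts c, the posterior is Dirichlet(α + c) componentwise.
Counts are posterior − prior componentwise: 27−8=19, 19−3=16, 31−7=24, 19−6=13.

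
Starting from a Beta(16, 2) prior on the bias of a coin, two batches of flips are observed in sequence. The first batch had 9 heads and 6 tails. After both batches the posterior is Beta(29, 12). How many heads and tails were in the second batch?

Sequential conjugate updates are equivalent to a single update on the pooled data, so total successes = posterior α − prior α and total failures = posterior β − prior β.
Total across both batches: 29−16=13 heads, 12−2=10 tails.
Subtract the first batch: 13−9=4 heads and 10−6=4 tails.

4 heads and 4 tails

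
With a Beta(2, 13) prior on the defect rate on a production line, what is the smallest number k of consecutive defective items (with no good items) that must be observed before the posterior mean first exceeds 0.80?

k = 51

After k defective items and 0 good items the posterior is Beta(2+k, 13), with mean (2+k)/(2+13+k).
Set (2+k)/(15+k) > 0.80 and solve: k > (0.80·15 − 2)/(1 − 0.80) = 50.000.
The smallest integer exceeding 50.000 is 51, and checking k=51: (53)/(66) = 0.8030 > 0.80.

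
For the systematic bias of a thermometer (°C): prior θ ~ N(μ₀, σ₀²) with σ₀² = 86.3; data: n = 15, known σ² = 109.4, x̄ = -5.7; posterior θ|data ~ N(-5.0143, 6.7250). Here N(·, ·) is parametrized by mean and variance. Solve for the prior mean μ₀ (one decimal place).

μ₀ = 3.1

The posterior mean is a precision-weighted average: μ_n = (τ₀μ₀ + τ_data·x̄)/(τ₀+τ_data), with τ₀=1/σ₀² and τ_data=n/σ².
Here τ₀ = 1/86.3 = 0.011587 and τ_data = 15/109.4 = 0.137112, so τ_n = 0.148699.
Rearranging for μ₀: μ₀ = (μ_n·τ_n − τ_data·x̄)/τ₀ = (-5.0143·0.148699 − 0.137112·-5.7) / 0.011587 = 0.035917/0.011587 ≈ 3.1.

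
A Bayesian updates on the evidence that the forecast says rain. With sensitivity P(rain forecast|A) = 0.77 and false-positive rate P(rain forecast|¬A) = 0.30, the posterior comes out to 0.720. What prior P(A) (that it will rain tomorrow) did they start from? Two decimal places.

P(A) = 0.50

In odds form, posterior odds = prior odds × likelihood ratio, so prior odds = posterior odds ÷ LR.
Posterior odds = 0.720/(1−0.720) = 2.5714. LR = 0.77/0.30 = 2.5667.
Prior odds = 2.5714/2.5667 = 1.0018, so P(A) = 1.0018/(1+1.0018) ≈ 0.50.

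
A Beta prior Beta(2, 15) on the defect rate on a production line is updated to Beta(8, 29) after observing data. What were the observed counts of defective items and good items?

6 defective items and 14 good items

Beta is conjugate to the binomial likelihood: posterior = Beta(α+s, β+f).
So s = 8 − 2 = 6 and f = 29 − 15 = 14.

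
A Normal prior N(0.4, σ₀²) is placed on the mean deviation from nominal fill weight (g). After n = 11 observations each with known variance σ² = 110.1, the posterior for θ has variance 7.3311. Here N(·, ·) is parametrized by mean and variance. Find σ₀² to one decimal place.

Posterior precision equals prior precision plus data precision: 1/σ_n² = 1/σ₀² + n/σ².
So 1/σ₀² = 1/7.3311 − 11/110.1 = 0.136405 − 0.099909 = 0.036496.
Hence σ₀² = 1/0.036496 ≈ 27.4.

σ₀² = 27.4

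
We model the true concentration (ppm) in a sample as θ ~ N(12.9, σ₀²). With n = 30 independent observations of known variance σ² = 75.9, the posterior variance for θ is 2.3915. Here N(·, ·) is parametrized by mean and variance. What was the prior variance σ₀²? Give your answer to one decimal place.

For the Normal–Normal model with known σ², precisions add: τ_n = τ₀ + n/σ².
So 1/σ₀² = 1/2.3915 − 30/75.9 = 0.418148 − 0.395257 = 0.022891.
Hence σ₀² = 1/0.022891 ≈ 43.7.

σ₀² = 43.7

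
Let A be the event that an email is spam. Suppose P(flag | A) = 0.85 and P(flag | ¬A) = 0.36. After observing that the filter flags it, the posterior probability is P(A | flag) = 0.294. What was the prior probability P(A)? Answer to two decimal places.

P(A) = 0.15

In odds form, posterior odds = prior odds × likelihood ratio, so prior odds = posterior odds ÷ LR.
Posterior odds = 0.294/(1−0.294) = 0.4164. LR = 0.85/0.36 = 2.3611.
Prior odds = 0.4164/2.3611 = 0.1764, so P(A) = 0.1764/(1+0.1764) ≈ 0.15.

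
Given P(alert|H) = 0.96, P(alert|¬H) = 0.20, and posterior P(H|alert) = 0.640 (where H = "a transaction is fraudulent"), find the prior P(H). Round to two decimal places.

In odds form, posterior odds = prior odds × likelihood ratio, so prior odds = posterior odds ÷ LR.
Posterior odds = 0.640/(1−0.640) = 1.7778. LR = 0.96/0.20 = 4.8000.
Prior odds = 1.7778/4.8000 = 0.3704, so P(H) = 0.3704/(1+0.3704) ≈ 0.27.

P(H) = 0.27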